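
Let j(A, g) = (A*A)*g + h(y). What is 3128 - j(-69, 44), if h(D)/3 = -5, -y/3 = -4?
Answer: -206341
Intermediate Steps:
y = 12 (y = -3*(-4) = 12)
h(D) = -15 (h(D) = 3*(-5) = -15)
j(A, g) = -15 + g*A² (j(A, g) = (A*A)*g - 15 = A²*g - 15 = g*A² - 15 = -15 + g*A²)
3128 - j(-69, 44) = 3128 - (-15 + 44*(-69)²) = 3128 - (-15 + 44*4761) = 3128 - (-15 + 209484) = 3128 - 1*209469 = 3128 - 209469 = -206341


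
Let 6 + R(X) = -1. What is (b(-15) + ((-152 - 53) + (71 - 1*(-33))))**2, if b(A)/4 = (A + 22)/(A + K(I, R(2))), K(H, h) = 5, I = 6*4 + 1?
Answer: 269361/25 ≈ 10774.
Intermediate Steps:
R(X) = -7 (R(X) = -6 - 1 = -7)
I = 25 (I = 24 + 1 = 25)
b(A) = 4*(22 + A)/(5 + A) (b(A) = 4*((A + 22)/(A + 5)) = 4*((22 + A)/(5 + A)) = 4*(22 + A)/(5 + A))
(b(-15) + ((-152 - 53) + (71 - 1*(-33))))**2 = (4*(22 - 15)/(5 - 15) + ((-152 - 53) + (71 - 1*(-33))))**2 = (4*7/(-10) + (-205 + (71 + 33)))**2 = (4*(-1/10)*7 + (-205 + 104))**2 = (-14/5 - 101)**2 = (-519/5)**2 = 269361/25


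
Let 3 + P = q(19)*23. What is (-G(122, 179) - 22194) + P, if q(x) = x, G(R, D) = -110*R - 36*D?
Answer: -1896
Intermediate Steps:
P = 434 (P = -3 + 19*23 = -3 + 437 = 434)
(-G(122, 179) - 22194) + P = (-(-110*122 - 36*179) - 22194) + 434 = (-(-13420 - 6444) - 22194) + 434 = (-1*(-19864) - 22194) + 434 = (19864 - 22194) + 434 = -2330 + 434 = -1896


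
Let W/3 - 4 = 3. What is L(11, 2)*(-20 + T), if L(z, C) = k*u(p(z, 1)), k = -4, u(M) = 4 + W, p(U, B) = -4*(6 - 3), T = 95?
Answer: -7500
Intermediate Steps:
W = 21 (W = 12 + 3*3 = 12 + 9 = 21)
p(U, B) = -12 (p(U, B) = -4*3 = -12)
u(M) = 25 (u(M) = 4 + 21 = 25)
L(z, C) = -100 (L(z, C) = -4*25 = -100)
L(11, 2)*(-20 + T) = -100*(-20 + 95) = -100*75 = -7500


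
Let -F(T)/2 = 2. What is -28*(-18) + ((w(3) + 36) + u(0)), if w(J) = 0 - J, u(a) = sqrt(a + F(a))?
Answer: 537 + 2*I ≈ 537.0 + 2.0*I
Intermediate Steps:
F(T) = -4 (F(T) = -2*2 = -4)
u(a) = sqrt(-4 + a) (u(a) = sqrt(a - 4) = sqrt(-4 + a))
w(J) = -J
-28*(-18) + ((w(3) + 36) + u(0)) = -28*(-18) + ((-1*3 + 36) + sqrt(-4 + 0)) = 504 + ((-3 + 36) + sqrt(-4)) = 504 + (33 + 2*I) = 537 + 2*I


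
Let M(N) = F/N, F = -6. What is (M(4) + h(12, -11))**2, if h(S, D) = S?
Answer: 441/4 ≈ 110.25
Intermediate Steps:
M(N) = -6/N
(M(4) + h(12, -11))**2 = (-6/4 + 12)**2 = (-6*1/4 + 12)**2 = (-3/2 + 12)**2 = (21/2)**2 = 441/4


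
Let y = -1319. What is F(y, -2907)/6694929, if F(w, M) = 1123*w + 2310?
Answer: -1478927/6694929 ≈ -0.22090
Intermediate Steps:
F(w, M) = 2310 + 1123*w
F(y, -2907)/6694929 = (2310 + 1123*(-1319))/6694929 = (2310 - 1481237)*(1/6694929) = -1478927*1/6694929 = -1478927/6694929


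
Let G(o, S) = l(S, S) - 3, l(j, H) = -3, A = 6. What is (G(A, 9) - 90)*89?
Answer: -8544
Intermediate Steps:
G(o, S) = -6 (G(o, S) = -3 - 3 = -6)
(G(A, 9) - 90)*89 = (-6 - 90)*89 = -96*89 = -8544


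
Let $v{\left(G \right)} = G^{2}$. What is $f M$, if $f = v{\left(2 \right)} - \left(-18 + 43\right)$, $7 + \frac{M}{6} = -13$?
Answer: $2520$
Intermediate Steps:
$M = -120$ ($M = -42 + 6 \left(-13\right) = -42 - 78 = -120$)
$f = -21$ ($f = 2^{2} - \left(-18 + 43\right) = 4 - 25 = -21$)
$f M = \left(-21\right) \left(-120\right) = 2520$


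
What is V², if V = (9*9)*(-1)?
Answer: 6561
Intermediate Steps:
V = -81 (V = 81*(-1) = -81)
V² = (-81)² = 6561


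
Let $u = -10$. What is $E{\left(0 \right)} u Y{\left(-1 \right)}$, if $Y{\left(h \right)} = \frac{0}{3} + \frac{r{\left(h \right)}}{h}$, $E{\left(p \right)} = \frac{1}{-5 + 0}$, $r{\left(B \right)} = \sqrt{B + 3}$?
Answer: $- 2 \sqrt{2} \approx -2.8284$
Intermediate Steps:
$r{\left(B \right)} = \sqrt{3 + B}$
$E{\left(p \right)} = - \frac{1}{5}$ ($E{\left(p \right)} = \frac{1}{-5} = - \frac{1}{5}$)
$Y{\left(h \right)} = \frac{\sqrt{3 + h}}{h}$ ($Y{\left(h \right)} = \frac{0}{3} + \frac{\sqrt{3 + h}}{h} = 0 \cdot \frac{1}{3} + \frac{\sqrt{3 + h}}{h} = 0 + \frac{\sqrt{3 + h}}{h} = \frac{\sqrt{3 + h}}{h}$)
$E{\left(0 \right)} u Y{\left(-1 \right)} = \left(- \frac{1}{5}\right) \left(-10\right) \frac{\sqrt{3 - 1}}{-1} = 2 \left(- \sqrt{2}\right) = - 2 \sqrt{2}$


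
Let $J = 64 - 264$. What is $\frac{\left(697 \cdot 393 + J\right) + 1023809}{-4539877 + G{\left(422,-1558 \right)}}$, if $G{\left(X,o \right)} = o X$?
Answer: $- \frac{432510}{1732451} \approx -0.24965$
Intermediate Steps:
$J = -200$ ($J = 64 - 264 = -200$)
$G{\left(X,o \right)} = X o$
$\frac{\left(697 \cdot 393 + J\right) + 1023809}{-4539877 + G{\left(422,-1558 \right)}} = \frac{\left(697 \cdot 393 - 200\right) + 1023809}{-4539877 + 422 \left(-1558\right)} = \frac{\left(273921 - 200\right) + 1023809}{-4539877 - 657476} = \frac{273721 + 1023809}{-5197353} = 1297530 \left(- \frac{1}{5197353}\right) = - \frac{432510}{1732451}$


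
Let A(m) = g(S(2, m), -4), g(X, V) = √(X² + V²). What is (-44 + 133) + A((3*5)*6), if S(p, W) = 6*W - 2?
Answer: 89 + 2*√72365 ≈ 627.01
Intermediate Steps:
S(p, W) = -2 + 6*W
g(X, V) = √(V² + X²)
A(m) = √(16 + (-2 + 6*m)²) (A(m) = √((-4)² + (-2 + 6*m)²) = √(16 + (-2 + 6*m)²))
(-44 + 133) + A((3*5)*6) = (-44 + 133) + 2*√(4 + (-1 + 3*((3*5)*6))²) = 89 + 2*√(4 + (-1 + 3*(15*6))²) = 89 + 2*√(4 + (-1 + 3*90)²) = 89 + 2*√(4 + (-1 + 270)²) = 89 + 2*√(4 + 269²) = 89 + 2*√(4 + 72361) = 89 + 2*√72365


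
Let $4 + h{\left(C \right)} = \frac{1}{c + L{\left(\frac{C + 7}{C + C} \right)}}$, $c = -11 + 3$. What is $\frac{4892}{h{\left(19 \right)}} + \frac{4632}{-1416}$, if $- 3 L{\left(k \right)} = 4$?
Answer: $- \frac{8103779}{6785} \approx -1194.4$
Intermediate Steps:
$L{\left(k \right)} = - \frac{4}{3}$ ($L{\left(k \right)} = \left(- \frac{1}{3}\right) 4 = - \frac{4}{3}$)
$c = -8$
$h{\left(C \right)} = - \frac{115}{28}$ ($h{\left(C \right)} = -4 + \frac{1}{-8 - \frac{4}{3}} = -4 + \frac{1}{- \frac{28}{3}} = -4 - \frac{3}{28} = - \frac{115}{28}$)
$\frac{4892}{h{\left(19 \right)}} + \frac{4632}{-1416} = \frac{4892}{- \frac{115}{28}} + \frac{4632}{-1416} = 4892 \left(- \frac{28}{115}\right) + 4632 \left(- \frac{1}{1416}\right) = - \frac{136976}{115} - \frac{193}{59} = - \frac{8103779}{6785}$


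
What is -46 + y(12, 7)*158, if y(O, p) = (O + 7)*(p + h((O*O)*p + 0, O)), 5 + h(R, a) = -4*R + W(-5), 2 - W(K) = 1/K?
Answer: -60457508/5 ≈ -1.2092e+7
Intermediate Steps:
W(K) = 2 - 1/K
h(R, a) = -14/5 - 4*R (h(R, a) = -5 + (-4*R + (2 - 1/(-5))) = -5 + (-4*R + (2 - 1*(-1/5))) = -5 + (-4*R + (2 + 1/5)) = -5 + (-4*R + 11/5) = -5 + (11/5 - 4*R) = -14/5 - 4*R)
y(O, p) = (7 + O)*(-14/5 + p - 4*p*O**2) (y(O, p) = (O + 7)*(p + (-14/5 - 4*((O*O)*p + 0))) = (7 + O)*(p + (-14/5 - 4*(O**2*p + 0))) = (7 + O)*(p + (-14/5 - 4*(p*O**2 + 0))) = (7 + O)*(p + (-14/5 - 4*p*O**2)) = (7 + O)*(-14/5 + p - 4*p*O**2))
-46 + y(12, 7)*158 = -46 + (-98/5 + 7*7 - 14/5*12 + 12*7 - 28*7*12**2 - 4*7*12**3)*158 = -46 + (-98/5 + 49 - 168/5 + 84 - 28*7*144 - 4*7*1728)*158 = -46 + (-98/5 + 49 - 168/5 + 84 - 28224 - 48384)*158 = -46 - 382641/5*158 = -46 - 60457278/5 = -60457508/5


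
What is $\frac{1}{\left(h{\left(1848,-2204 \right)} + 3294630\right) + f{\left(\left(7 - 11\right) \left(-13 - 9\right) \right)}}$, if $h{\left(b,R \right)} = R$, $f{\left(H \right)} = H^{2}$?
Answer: $\frac{1}{3300170} \approx 3.0301 \cdot 10^{-7}$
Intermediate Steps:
$\frac{1}{\left(h{\left(1848,-2204 \right)} + 3294630\right) + f{\left(\left(7 - 11\right) \left(-13 - 9\right) \right)}} = \frac{1}{\left(-2204 + 3294630\right) + \left(\left(7 - 11\right) \left(-13 - 9\right)\right)^{2}} = \frac{1}{3292426 + \left(- 4 \left(-13 - 9\right)\right)^{2}} = \frac{1}{3292426 + \left(\left(-4\right) \left(-22\right)\right)^{2}} = \frac{1}{3292426 + 88^{2}} = \frac{1}{3292426 + 7744} = \frac{1}{3300170}$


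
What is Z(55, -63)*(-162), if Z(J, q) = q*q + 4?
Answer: -643626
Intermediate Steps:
Z(J, q) = 4 + q² (Z(J, q) = q² + 4 = 4 + q²)
Z(55, -63)*(-162) = (4 + (-63)²)*(-162) = (4 + 3969)*(-162) = 3973*(-162) = -643626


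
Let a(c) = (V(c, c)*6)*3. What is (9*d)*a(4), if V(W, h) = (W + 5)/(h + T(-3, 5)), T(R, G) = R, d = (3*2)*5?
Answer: 43740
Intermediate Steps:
d = 30 (d = 6*5 = 30)
V(W, h) = (5 + W)/(-3 + h) (V(W, h) = (W + 5)/(h - 3) = (5 + W)/(-3 + h))
a(c) = 18*(5 + c)/(-3 + c) (a(c) = (((5 + c)/(-3 + c))*6)*3 = (6*(5 + c)/(-3 + c))*3 = 18*(5 + c)/(-3 + c))
(9*d)*a(4) = (9*30)*(18*(5 + 4)/(-3 + 4)) = 270*(18*9/1) = 270*(18*1*9) = 270*162 = 43740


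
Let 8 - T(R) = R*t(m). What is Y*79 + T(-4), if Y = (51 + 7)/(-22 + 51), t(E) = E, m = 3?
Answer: 178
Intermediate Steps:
T(R) = 8 - 3*R (T(R) = 8 - R*3 = 8 - 3*R)
Y = 2 (Y = 58/29 = 58*(1/29) = 2)
Y*79 + T(-4) = 2*79 + (8 - 3*(-4)) = 158 + (8 + 12) = 158 + 20 = 178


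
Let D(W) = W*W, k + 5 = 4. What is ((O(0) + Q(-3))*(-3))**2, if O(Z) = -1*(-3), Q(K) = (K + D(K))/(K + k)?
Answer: 81/4 ≈ 20.250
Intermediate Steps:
k = -1 (k = -5 + 4 = -1)
D(W) = W**2
Q(K) = (K + K**2)/(-1 + K) (Q(K) = (K + K**2)/(K - 1) = (K + K**2)/(-1 + K))
O(Z) = 3
((O(0) + Q(-3))*(-3))**2 = ((3 - 3*(1 - 3)/(-1 - 3))*(-3))**2 = ((3 - 3*(-2)/(-4))*(-3))**2 = ((3 - 3*(-1/4)*(-2))*(-3))**2 = ((3 - 3/2)*(-3))**2 = ((3/2)*(-3))**2 = (-9/2)**2 = 81/4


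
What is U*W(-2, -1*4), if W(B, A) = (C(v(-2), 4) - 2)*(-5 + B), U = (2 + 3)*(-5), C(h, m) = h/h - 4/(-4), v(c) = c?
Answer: 0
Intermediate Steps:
C(h, m) = 2 (C(h, m) = 1 - 4*(-¼) = 1 + 1 = 2)
U = -25 (U = 5*(-5) = -25)
W(B, A) = 0 (W(B, A) = (2 - 2)*(-5 + B) = 0*(-5 + B) = 0)
U*W(-2, -1*4) = -25*0 = 0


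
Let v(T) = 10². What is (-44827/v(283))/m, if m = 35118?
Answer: -44827/3511800 ≈ -0.012765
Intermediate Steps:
v(T) = 100
(-44827/v(283))/m = -44827/100/35118 = -44827*1/100*(1/35118) = -44827/100*1/35118 = -44827/3511800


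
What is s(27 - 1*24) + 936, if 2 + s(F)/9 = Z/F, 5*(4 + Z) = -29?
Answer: 4443/5 ≈ 888.60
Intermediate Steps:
Z = -49/5 (Z = -4 + (1/5)*(-29) = -4 - 29/5 = -49/5 ≈ -9.8000)
s(F) = -18 - 441/(5*F) (s(F) = -18 + 9*(-49/(5*F)) = -18 - 441/(5*F))
s(27 - 1*24) + 936 = (-18 - 441/(5*(27 - 1*24))) + 936 = (-18 - 441/(5*(27 - 24))) + 936 = (-18 - 441/5/3) + 936 = (-18 - 441/5*1/3) + 936 = (-18 - 147/5) + 936 = -237/5 + 936 = 4443/5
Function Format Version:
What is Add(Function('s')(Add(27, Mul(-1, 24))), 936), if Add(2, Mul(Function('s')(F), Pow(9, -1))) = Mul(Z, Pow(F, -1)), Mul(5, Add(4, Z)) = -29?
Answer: Rational(4443, 5) ≈ 888.60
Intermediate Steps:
Z = Rational(-49, 5) (Z = Add(-4, Mul(Rational(1, 5), -29)) = Add(-4, Rational(-29, 5)) = Rational(-49, 5) ≈ -9.8000)
Function('s')(F) = Add(-18, Mul(Rational(-441, 5), Pow(F, -1))) (Function('s')(F) = Add(-18, Mul(9, Mul(Rational(-49, 5), Pow(F, -1)))) = Add(-18, Mul(Rational(-441, 5), Pow(F, -1))))
Add(Function('s')(Add(27, Mul(-1, 24))), 936) = Add(Add(-18, Mul(Rational(-441, 5), Pow(Add(27, Mul(-1, 24)), -1))), 936) = Add(Add(-18, Mul(Rational(-441, 5), Pow(Add(27, -24), -1))), 936) = Add(Add(-18, Mul(Rational(-441, 5), Pow(3, -1))), 936) = Add(Add(-18, Mul(Rational(-441, 5), Rational(1, 3))), 936) = Add(Add(-18, Rational(-147, 5)), 936) = Add(Rational(-237, 5), 936) = Rational(4443, 5)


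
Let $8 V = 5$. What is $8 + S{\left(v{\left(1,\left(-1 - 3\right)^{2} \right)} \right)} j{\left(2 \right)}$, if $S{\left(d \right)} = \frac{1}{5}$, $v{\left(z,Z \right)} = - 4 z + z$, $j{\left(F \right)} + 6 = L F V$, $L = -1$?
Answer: $\frac{131}{20} \approx 6.55$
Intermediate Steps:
$V = \frac{5}{8}$ ($V = \frac{1}{8} \cdot 5 = \frac{5}{8} \approx 0.625$)
$j{\left(F \right)} = -6 - \frac{5 F}{8}$ ($j{\left(F \right)} = -6 + - F \frac{5}{8} = -6 - \frac{5 F}{8}$)
$v{\left(z,Z \right)} = - 3 z$
$S{\left(d \right)} = \frac{1}{5}$
$8 + S{\left(v{\left(1,\left(-1 - 3\right)^{2} \right)} \right)} j{\left(2 \right)} = 8 + \frac{-6 - \frac{5}{4}}{5} = 8 + \frac{1}{5} \left(- \frac{29}{4}\right) = 8 - \frac{29}{20} = \frac{131}{20}$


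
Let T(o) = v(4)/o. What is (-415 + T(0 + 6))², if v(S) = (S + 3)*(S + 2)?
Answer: 166464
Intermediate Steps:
v(S) = (2 + S)*(3 + S) (v(S) = (3 + S)*(2 + S) = (2 + S)*(3 + S))
T(o) = 42/o (T(o) = (6 + 4² + 5*4)/o = (6 + 16 + 20)/o = 42/o)
(-415 + T(0 + 6))² = (-415 + 42/(0 + 6))² = (-415 + 42/6)² = (-415 + 42*(⅙))² = (-415 + 7)² = (-408)² = 166464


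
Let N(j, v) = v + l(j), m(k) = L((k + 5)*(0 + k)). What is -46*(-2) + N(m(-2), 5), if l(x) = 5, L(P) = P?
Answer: 102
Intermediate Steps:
m(k) = k*(5 + k) (m(k) = (k + 5)*(0 + k) = (5 + k)*k = k*(5 + k))
N(j, v) = 5 + v (N(j, v) = v + 5 = 5 + v)
-46*(-2) + N(m(-2), 5) = -46*(-2) + (5 + 5) = 92 + 10 = 102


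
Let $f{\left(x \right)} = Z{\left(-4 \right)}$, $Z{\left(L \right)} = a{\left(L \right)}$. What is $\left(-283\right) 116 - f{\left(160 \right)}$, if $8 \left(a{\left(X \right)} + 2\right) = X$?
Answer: $- \frac{65651}{2} \approx -32826.0$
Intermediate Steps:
$a{\left(X \right)} = -2 + \frac{X}{8}$
$Z{\left(L \right)} = -2 + \frac{L}{8}$
$f{\left(x \right)} = - \frac{5}{2}$ ($f{\left(x \right)} = -2 + \frac{1}{8} \left(-4\right) = -2 - \frac{1}{2} = - \frac{5}{2}$)
$\left(-283\right) 116 - f{\left(160 \right)} = \left(-283\right) 116 - - \frac{5}{2} = -32828 + \frac{5}{2} = - \frac{65651}{2}$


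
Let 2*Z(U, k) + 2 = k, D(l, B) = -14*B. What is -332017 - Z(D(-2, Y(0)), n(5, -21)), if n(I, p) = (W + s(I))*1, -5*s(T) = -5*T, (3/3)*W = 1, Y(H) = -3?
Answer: -332019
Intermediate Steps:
W = 1
s(T) = T (s(T) = -(-1)*T = T)
n(I, p) = 1 + I (n(I, p) = (1 + I)*1 = 1 + I)
Z(U, k) = -1 + k/2
-332017 - Z(D(-2, Y(0)), n(5, -21)) = -332017 - (-1 + (1 + 5)/2) = -332017 - (-1 + (½)*6) = -332017 - (-1 + 3) = -332017 - 1*2 = -332017 - 2 = -332019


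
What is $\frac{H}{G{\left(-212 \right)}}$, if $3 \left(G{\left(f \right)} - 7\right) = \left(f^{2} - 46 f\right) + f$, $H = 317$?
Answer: $\frac{951}{54505} \approx 0.017448$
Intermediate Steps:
$G{\left(f \right)} = 7 - 15 f + \frac{f^{2}}{3}$ ($G{\left(f \right)} = 7 + \frac{\left(f^{2} - 46 f\right) + f}{3} = 7 + \frac{f^{2} - 45 f}{3} = 7 + \left(- 15 f + \frac{f^{2}}{3}\right) = 7 - 15 f + \frac{f^{2}}{3}$)
$\frac{H}{G{\left(-212 \right)}} = \frac{317}{7 - -3180 + \frac{\left(-212\right)^{2}}{3}} = \frac{317}{7 + 3180 + \frac{1}{3} \cdot 44944} = \frac{317}{7 + 3180 + \frac{44944}{3}} = \frac{317}{\frac{54505}{3}} = 317 \cdot \frac{3}{54505} = \frac{951}{54505}$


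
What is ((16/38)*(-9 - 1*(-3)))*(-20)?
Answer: 960/19 ≈ 50.526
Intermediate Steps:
((16/38)*(-9 - 1*(-3)))*(-20) = ((16*(1/38))*(-9 + 3))*(-20) = ((8/19)*(-6))*(-20) = -48/19*(-20) = 960/19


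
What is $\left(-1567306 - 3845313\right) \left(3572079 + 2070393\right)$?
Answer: $-30540551154168$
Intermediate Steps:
$\left(-1567306 - 3845313\right) \left(3572079 + 2070393\right) = \left(-5412619\right) 5642472 = -30540551154168$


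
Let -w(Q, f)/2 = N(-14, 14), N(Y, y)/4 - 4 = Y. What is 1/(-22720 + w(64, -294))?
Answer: -1/22640 ≈ -4.4170e-5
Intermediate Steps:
N(Y, y) = 16 + 4*Y
w(Q, f) = 80 (w(Q, f) = -2*(16 + 4*(-14)) = -2*(16 - 56) = -2*(-40) = 80)
1/(-22720 + w(64, -294)) = 1/(-22720 + 80) = 1/(-22640) = -1/22640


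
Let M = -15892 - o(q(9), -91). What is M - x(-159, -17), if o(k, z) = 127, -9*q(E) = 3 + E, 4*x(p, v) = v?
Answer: -64059/4 ≈ -16015.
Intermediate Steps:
x(p, v) = v/4
q(E) = -⅓ - E/9 (q(E) = -(3 + E)/9 = -⅓ - E/9)
M = -16019 (M = -15892 - 1*127 = -15892 - 127 = -16019)
M - x(-159, -17) = -16019 - (-17)/4 = -16019 - 1*(-17/4) = -16019 + 17/4 = -64059/4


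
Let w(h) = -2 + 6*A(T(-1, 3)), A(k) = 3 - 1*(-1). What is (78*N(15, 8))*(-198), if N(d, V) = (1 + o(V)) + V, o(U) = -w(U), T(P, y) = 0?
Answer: 200772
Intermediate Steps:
A(k) = 4 (A(k) = 3 + 1 = 4)
w(h) = 22 (w(h) = -2 + 6*4 = -2 + 24 = 22)
o(U) = -22 (o(U) = -1*22 = -22)
N(d, V) = -21 + V (N(d, V) = (1 - 22) + V = -21 + V)
(78*N(15, 8))*(-198) = (78*(-21 + 8))*(-198) = (78*(-13))*(-198) = -1014*(-198) = 200772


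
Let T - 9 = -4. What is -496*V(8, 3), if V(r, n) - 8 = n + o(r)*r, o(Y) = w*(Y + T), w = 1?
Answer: -57040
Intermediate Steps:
T = 5 (T = 9 - 4 = 5)
o(Y) = 5 + Y (o(Y) = 1*(Y + 5) = 1*(5 + Y) = 5 + Y)
V(r, n) = 8 + n + r*(5 + r) (V(r, n) = 8 + (n + (5 + r)*r) = 8 + (n + r*(5 + r)) = 8 + n + r*(5 + r))
-496*V(8, 3) = -496*(8 + 3 + 8*(5 + 8)) = -496*(8 + 3 + 8*13) = -496*(8 + 3 + 104) = -496*115 = -57040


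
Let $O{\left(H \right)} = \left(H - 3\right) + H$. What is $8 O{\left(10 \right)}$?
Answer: $136$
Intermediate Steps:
$O{\left(H \right)} = -3 + 2 H$ ($O{\left(H \right)} = \left(-3 + H\right) + H = -3 + 2 H$)
$8 O{\left(10 \right)} = 8 \left(-3 + 2 \cdot 10\right) = 8 \left(-3 + 20\right) = 8 \cdot 17 = 136$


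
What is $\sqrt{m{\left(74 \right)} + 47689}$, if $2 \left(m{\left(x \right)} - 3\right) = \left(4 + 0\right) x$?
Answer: $4 \sqrt{2990} \approx 218.72$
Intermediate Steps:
$m{\left(x \right)} = 3 + 2 x$ ($m{\left(x \right)} = 3 + \frac{\left(4 + 0\right) x}{2} = 3 + \frac{4 x}{2} = 3 + 2 x$)
$\sqrt{m{\left(74 \right)} + 47689} = \sqrt{\left(3 + 2 \cdot 74\right) + 47689} = \sqrt{\left(3 + 148\right) + 47689} = \sqrt{151 + 47689} = \sqrt{47840} = 4 \sqrt{2990}$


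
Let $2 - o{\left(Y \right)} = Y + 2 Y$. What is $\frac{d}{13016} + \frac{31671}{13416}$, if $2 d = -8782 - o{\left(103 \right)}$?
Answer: $\frac{29614953}{14551888} \approx 2.0351$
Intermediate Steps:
$o{\left(Y \right)} = 2 - 3 Y$ ($o{\left(Y \right)} = 2 - \left(Y + 2 Y\right) = 2 - 3 Y$)
$d = - \frac{8475}{2}$ ($d = \frac{-8782 - \left(2 - 309\right)}{2} = \frac{-8782 - -307}{2} = \frac{-8782 + 307}{2} = \frac{1}{2} \left(-8475\right) = - \frac{8475}{2} \approx -4237.5$)
$\frac{d}{13016} + \frac{31671}{13416} = - \frac{8475}{2 \cdot 13016} + \frac{31671}{13416} = \left(- \frac{8475}{2}\right) \frac{1}{13016} + 31671 \cdot \frac{1}{13416} = - \frac{8475}{26032} + \frac{10557}{4472} = \frac{29614953}{14551888}$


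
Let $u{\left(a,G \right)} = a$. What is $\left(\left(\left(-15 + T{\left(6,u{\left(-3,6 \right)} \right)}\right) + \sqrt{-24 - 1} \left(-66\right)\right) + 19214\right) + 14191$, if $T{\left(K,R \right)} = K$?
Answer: $33396 - 330 i \approx 33396.0 - 330.0 i$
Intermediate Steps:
$\left(\left(\left(-15 + T{\left(6,u{\left(-3,6 \right)} \right)}\right) + \sqrt{-24 - 1} \left(-66\right)\right) + 19214\right) + 14191 = \left(\left(\left(-15 + 6\right) + \sqrt{-24 - 1} \left(-66\right)\right) + 19214\right) + 14191 = \left(\left(-9 + \sqrt{-25} \left(-66\right)\right) + 19214\right) + 14191 = \left(\left(-9 + 5 i \left(-66\right)\right) + 19214\right) + 14191 = \left(\left(-9 - 330 i\right) + 19214\right) + 14191 = \left(19205 - 330 i\right) + 14191 = 33396 - 330 i$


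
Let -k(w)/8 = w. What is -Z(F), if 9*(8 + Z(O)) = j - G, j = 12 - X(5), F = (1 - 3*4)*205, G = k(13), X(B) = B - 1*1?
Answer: -40/9 ≈ -4.4444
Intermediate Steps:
X(B) = -1 + B (X(B) = B - 1 = -1 + B)
k(w) = -8*w
G = -104 (G = -8*13 = -104)
F = -2255 (F = (1 - 12)*205 = -11*205 = -2255)
j = 8 (j = 12 - (-1 + 5) = 12 - 1*4 = 12 - 4 = 8)
Z(O) = 40/9 (Z(O) = -8 + (8 - 1*(-104))/9 = -8 + (8 + 104)/9 = -8 + (⅑)*112 = -8 + 112/9 = 40/9)
-Z(F) = -1*40/9 = -40/9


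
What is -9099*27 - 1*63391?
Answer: -309064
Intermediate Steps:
-9099*27 - 1*63391 = -245673 - 63391 = -309064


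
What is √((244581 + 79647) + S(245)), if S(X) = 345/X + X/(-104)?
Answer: √42958787534/364 ≈ 569.41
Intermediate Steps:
S(X) = 345/X - X/104 (S(X) = 345/X + X*(-1/104) = 345/X - X/104)
√((244581 + 79647) + S(245)) = √((244581 + 79647) + (345/245 - 1/104*245)) = √(324228 + (345*(1/245) - 245/104)) = √(324228 + (69/49 - 245/104)) = √(324228 - 4829/5096) = √(1652261059/5096) = √42958787534/364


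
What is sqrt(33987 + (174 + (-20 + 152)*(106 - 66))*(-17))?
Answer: I*sqrt(58731) ≈ 242.34*I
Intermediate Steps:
sqrt(33987 + (174 + (-20 + 152)*(106 - 66))*(-17)) = sqrt(33987 + (174 + 132*40)*(-17)) = sqrt(33987 + (174 + 5280)*(-17)) = sqrt(33987 + 5454*(-17)) = sqrt(33987 - 92718) = sqrt(-58731) = I*sqrt(58731)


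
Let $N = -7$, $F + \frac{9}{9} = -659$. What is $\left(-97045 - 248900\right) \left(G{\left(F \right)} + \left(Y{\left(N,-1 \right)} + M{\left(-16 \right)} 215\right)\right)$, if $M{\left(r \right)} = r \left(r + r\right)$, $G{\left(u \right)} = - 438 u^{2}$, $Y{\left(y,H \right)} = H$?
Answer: $65965733916345$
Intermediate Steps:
$F = -660$ ($F = -1 - 659 = -660$)
$M{\left(r \right)} = 2 r^{2}$ ($M{\left(r \right)} = r 2 r = 2 r^{2}$)
$\left(-97045 - 248900\right) \left(G{\left(F \right)} + \left(Y{\left(N,-1 \right)} + M{\left(-16 \right)} 215\right)\right) = \left(-97045 - 248900\right) \left(- 438 \left(-660\right)^{2} - \left(1 - 2 \left(-16\right)^{2} \cdot 215\right)\right) = - 345945 \left(\left(-438\right) 435600 - \left(1 - 2 \cdot 256 \cdot 215\right)\right) = - 345945 \left(-190792800 + \left(-1 + 512 \cdot 215\right)\right) = - 345945 \left(-190792800 + \left(-1 + 110080\right)\right) = - 345945 \left(-190792800 + 110079\right) = \left(-345945\right) \left(-190682721\right) = 65965733916345$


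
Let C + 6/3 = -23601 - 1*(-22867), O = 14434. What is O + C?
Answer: 13698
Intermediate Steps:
C = -736 (C = -2 + (-23601 - 1*(-22867)) = -2 + (-23601 + 22867) = -2 - 734 = -736)
O + C = 14434 - 736 = 13698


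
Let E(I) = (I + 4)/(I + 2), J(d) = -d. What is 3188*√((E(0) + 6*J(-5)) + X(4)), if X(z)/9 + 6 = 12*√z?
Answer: 3188*√194 ≈ 44404.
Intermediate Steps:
E(I) = (4 + I)/(2 + I)
X(z) = -54 + 108*√z (X(z) = -54 + 9*(12*√z) = -54 + 108*√z)
3188*√((E(0) + 6*J(-5)) + X(4)) = 3188*√(((4 + 0)/(2 + 0) + 6*(-1*(-5))) + (-54 + 108*√4)) = 3188*√((4/2 + 6*5) + (-54 + 108*2)) = 3188*√(((½)*4 + 30) + (-54 + 216)) = 3188*√((2 + 30) + 162) = 3188*√(32 + 162) = 3188*√194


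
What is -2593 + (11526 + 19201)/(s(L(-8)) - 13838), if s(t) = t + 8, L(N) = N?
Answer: -35912661/13838 ≈ -2595.2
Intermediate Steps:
s(t) = 8 + t
-2593 + (11526 + 19201)/(s(L(-8)) - 13838) = -2593 + (11526 + 19201)/((8 - 8) - 13838) = -2593 + 30727/(0 - 13838) = -2593 + 30727/(-13838) = -2593 + 30727*(-1/13838) = -2593 - 30727/13838 = -35912661/13838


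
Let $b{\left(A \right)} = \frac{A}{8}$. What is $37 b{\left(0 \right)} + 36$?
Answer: $36$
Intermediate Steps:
$b{\left(A \right)} = \frac{A}{8}$ ($b{\left(A \right)} = A \frac{1}{8} = \frac{A}{8}$)
$37 b{\left(0 \right)} + 36 = 37 \cdot \frac{1}{8} \cdot 0 + 36 = 37 \cdot 0 + 36 = 0 + 36 = 36$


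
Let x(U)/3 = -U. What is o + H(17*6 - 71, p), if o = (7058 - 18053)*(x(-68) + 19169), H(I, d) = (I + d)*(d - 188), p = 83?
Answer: -213018105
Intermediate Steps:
x(U) = -3*U (x(U) = 3*(-U) = -3*U)
H(I, d) = (-188 + d)*(I + d) (H(I, d) = (I + d)*(-188 + d) = (-188 + d)*(I + d))
o = -213006135 (o = (7058 - 18053)*(-3*(-68) + 19169) = -10995*(204 + 19169) = -10995*19373 = -213006135)
o + H(17*6 - 71, p) = -213006135 + (83² - 188*(17*6 - 71) - 188*83 + (17*6 - 71)*83) = -213006135 + (6889 - 188*(102 - 71) - 15604 + (102 - 71)*83) = -213006135 + (6889 - 188*31 - 15604 + 31*83) = -213006135 + (6889 - 5828 - 15604 + 2573) = -213006135 - 11970 = -213018105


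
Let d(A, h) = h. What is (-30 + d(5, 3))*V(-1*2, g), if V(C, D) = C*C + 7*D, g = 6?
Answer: -1242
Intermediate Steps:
V(C, D) = C**2 + 7*D
(-30 + d(5, 3))*V(-1*2, g) = (-30 + 3)*((-1*2)**2 + 7*6) = -27*((-2)**2 + 42) = -27*(4 + 42) = -27*46 = -1242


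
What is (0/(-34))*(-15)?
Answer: 0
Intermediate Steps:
(0/(-34))*(-15) = (0*(-1/34))*(-15) = 0*(-15) = 0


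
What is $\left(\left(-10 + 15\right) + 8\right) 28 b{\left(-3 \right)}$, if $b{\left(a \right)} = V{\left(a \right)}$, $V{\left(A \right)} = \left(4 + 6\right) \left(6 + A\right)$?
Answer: $10920$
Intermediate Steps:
$V{\left(A \right)} = 60 + 10 A$ ($V{\left(A \right)} = 10 \left(6 + A\right) = 60 + 10 A$)
$b{\left(a \right)} = 60 + 10 a$
$\left(\left(-10 + 15\right) + 8\right) 28 b{\left(-3 \right)} = \left(\left(-10 + 15\right) + 8\right) 28 \left(60 + 10 \left(-3\right)\right) = \left(5 + 8\right) 28 \left(60 - 30\right) = 13 \cdot 28 \cdot 30 = 364 \cdot 30 = 10920$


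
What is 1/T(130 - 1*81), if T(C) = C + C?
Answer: 1/98 ≈ 0.010204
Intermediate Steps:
T(C) = 2*C
1/T(130 - 1*81) = 1/(2*(130 - 1*81)) = 1/(2*(130 - 81)) = 1/(2*49) = 1/98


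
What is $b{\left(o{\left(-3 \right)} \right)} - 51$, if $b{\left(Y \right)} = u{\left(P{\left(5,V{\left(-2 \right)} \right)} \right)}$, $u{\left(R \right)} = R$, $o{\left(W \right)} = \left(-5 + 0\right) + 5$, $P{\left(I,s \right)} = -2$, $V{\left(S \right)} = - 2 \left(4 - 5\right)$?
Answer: $-53$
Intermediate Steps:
$V{\left(S \right)} = 2$ ($V{\left(S \right)} = \left(-2\right) \left(-1\right) = 2$)
$o{\left(W \right)} = 0$ ($o{\left(W \right)} = -5 + 5 = 0$)
$b{\left(Y \right)} = -2$
$b{\left(o{\left(-3 \right)} \right)} - 51 = -2 - 51 = -53$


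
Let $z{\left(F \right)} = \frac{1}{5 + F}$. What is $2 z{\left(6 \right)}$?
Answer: $\frac{2}{11} \approx 0.18182$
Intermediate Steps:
$2 z{\left(6 \right)} = \frac{2}{5 + 6} = \frac{2}{11}$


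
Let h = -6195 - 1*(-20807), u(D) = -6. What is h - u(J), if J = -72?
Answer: 14618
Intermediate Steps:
h = 14612 (h = -6195 + 20807 = 14612)
h - u(J) = 14612 - 1*(-6) = 14612 + 6 = 14618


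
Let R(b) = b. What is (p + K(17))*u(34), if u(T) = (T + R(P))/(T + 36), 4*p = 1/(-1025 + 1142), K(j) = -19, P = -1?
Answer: -97801/10920 ≈ -8.9561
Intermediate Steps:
p = 1/468 (p = 1/(4*(-1025 + 1142)) = (¼)/117 = (¼)*(1/117) = 1/468 ≈ 0.0021368)
u(T) = (-1 + T)/(36 + T) (u(T) = (T - 1)/(T + 36) = (-1 + T)/(36 + T))
(p + K(17))*u(34) = (1/468 - 19)*((-1 + 34)/(36 + 34)) = -8891*33/(468*70) = -8891*33/32760 = -8891/468*33/70 = -97801/10920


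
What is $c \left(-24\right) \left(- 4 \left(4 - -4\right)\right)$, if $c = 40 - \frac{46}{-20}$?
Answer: $\frac{162432}{5} \approx 32486.0$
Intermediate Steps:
$c = \frac{423}{10}$ ($c = 40 - - \frac{23}{10} = 40 + \frac{23}{10} = \frac{423}{10} \approx 42.3$)
$c \left(-24\right) \left(- 4 \left(4 - -4\right)\right) = \frac{423}{10} \left(-24\right) \left(- 4 \left(4 - -4\right)\right) = - \frac{5076 \left(- 4 \left(4 + 4\right)\right)}{5} = - \frac{5076 \left(\left(-4\right) 8\right)}{5} = \left(- \frac{5076}{5}\right) \left(-32\right) = \frac{162432}{5}$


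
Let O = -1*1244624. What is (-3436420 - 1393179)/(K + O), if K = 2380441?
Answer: -4829599/1135817 ≈ -4.2521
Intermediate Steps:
O = -1244624
(-3436420 - 1393179)/(K + O) = (-3436420 - 1393179)/(2380441 - 1244624) = -4829599/1135817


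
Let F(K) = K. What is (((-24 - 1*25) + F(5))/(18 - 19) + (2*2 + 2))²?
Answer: 2500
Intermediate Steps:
(((-24 - 1*25) + F(5))/(18 - 19) + (2*2 + 2))² = (((-24 - 1*25) + 5)/(18 - 19) + (2*2 + 2))² = (((-24 - 25) + 5)/(-1) + (4 + 2))² = ((-49 + 5)*(-1) + 6)² = (-44*(-1) + 6)² = (44 + 6)² = 50² = 2500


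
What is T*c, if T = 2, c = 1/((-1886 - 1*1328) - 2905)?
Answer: -2/6119 ≈ -0.00032685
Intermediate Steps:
c = -1/6119 (c = 1/((-1886 - 1328) - 2905) = 1/(-3214 - 2905) = 1/(-6119) = -1/6119 ≈ -0.00016343)
T*c = 2*(-1/6119) = -2/6119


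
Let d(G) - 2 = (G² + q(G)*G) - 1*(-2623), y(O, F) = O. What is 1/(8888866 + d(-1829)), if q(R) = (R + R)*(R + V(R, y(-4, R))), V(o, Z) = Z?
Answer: -1/12251416774 ≈ -8.1623e-11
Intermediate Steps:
q(R) = 2*R*(-4 + R) (q(R) = (R + R)*(R - 4) = (2*R)*(-4 + R) = 2*R*(-4 + R))
d(G) = 2625 + G² + 2*G²*(-4 + G) (d(G) = 2 + ((G² + (2*G*(-4 + G))*G) - 1*(-2623)) = 2 + ((G² + 2*G²*(-4 + G)) + 2623) = 2 + (2623 + G² + 2*G²*(-4 + G)) = 2625 + G² + 2*G²*(-4 + G))
1/(8888866 + d(-1829)) = 1/(8888866 + (2625 - 7*(-1829)² + 2*(-1829)³)) = 1/(8888866 + (2625 - 7*3345241 + 2*(-6118445789))) = 1/(8888866 + (2625 - 23416687 - 12236891578)) = 1/(8888866 - 12260305640) = 1/(-12251416774) = -1/12251416774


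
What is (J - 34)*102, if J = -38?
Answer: -7344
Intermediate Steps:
(J - 34)*102 = (-38 - 34)*102 = -72*102 = -7344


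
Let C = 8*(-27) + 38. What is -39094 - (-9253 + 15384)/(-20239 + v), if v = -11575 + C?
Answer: -1250689117/31992 ≈ -39094.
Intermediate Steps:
C = -178 (C = -216 + 38 = -178)
v = -11753 (v = -11575 - 178 = -11753)
-39094 - (-9253 + 15384)/(-20239 + v) = -39094 - (-9253 + 15384)/(-20239 - 11753) = -39094 - 6131/(-31992) = -39094 - 6131*(-1)/31992 = -39094 - 1*(-6131/31992) = -39094 + 6131/31992 = -1250689117/31992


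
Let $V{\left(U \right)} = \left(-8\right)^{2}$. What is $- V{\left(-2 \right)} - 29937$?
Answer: $-30001$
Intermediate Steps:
$V{\left(U \right)} = 64$
$- V{\left(-2 \right)} - 29937 = \left(-1\right) 64 - 29937 = -64 - 29937 = -30001$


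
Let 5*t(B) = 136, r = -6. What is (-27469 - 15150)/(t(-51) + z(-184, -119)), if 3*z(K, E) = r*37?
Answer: 213095/234 ≈ 910.66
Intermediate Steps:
z(K, E) = -74 (z(K, E) = (-6*37)/3 = (⅓)*(-222) = -74)
t(B) = 136/5 (t(B) = (⅕)*136 = 136/5)
(-27469 - 15150)/(t(-51) + z(-184, -119)) = (-27469 - 15150)/(136/5 - 74) = -42619/(-234/5) = -42619*(-5/234) = 213095/234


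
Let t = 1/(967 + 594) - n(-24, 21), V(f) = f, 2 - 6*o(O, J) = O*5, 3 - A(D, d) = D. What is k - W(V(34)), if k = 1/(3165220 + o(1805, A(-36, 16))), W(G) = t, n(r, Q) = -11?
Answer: -325963994718/29631365617 ≈ -11.001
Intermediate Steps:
A(D, d) = 3 - D
o(O, J) = ⅓ - 5*O/6 (o(O, J) = ⅓ - O*5/6 = ⅓ - 5*O/6)
t = 17172/1561 (t = 1/(967 + 594) - 1*(-11) = 1/1561 + 11 = 17172/1561 ≈ 11.001)
W(G) = 17172/1561
k = 6/18982297 (k = 1/(3165220 + (⅓ - ⅚*1805)) = 1/(3165220 + (⅓ - 9025/6)) = 1/(3165220 - 9023/6) = 1/(18982297/6) = 6/18982297 ≈ 3.1608e-7)
k - W(V(34)) = 6/18982297 - 1*17172/1561 = 6/18982297 - 17172/1561 = -325963994718/29631365617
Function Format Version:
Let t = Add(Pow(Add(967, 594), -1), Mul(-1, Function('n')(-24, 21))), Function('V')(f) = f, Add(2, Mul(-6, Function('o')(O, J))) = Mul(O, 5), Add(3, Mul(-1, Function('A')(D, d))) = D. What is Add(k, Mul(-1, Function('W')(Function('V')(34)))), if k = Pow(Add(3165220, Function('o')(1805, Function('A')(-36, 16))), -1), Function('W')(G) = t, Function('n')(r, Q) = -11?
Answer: Rational(-325963994718, 29631365617) ≈ -11.001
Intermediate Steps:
Function('A')(D, d) = Add(3, Mul(-1, D))
Function('o')(O, J) = Add(Rational(1, 3), Mul(Rational(-5, 6), O)) (Function('o')(O, J) = Add(Rational(1, 3), Mul(Rational(-1, 6), Mul(O, 5))) = Add(Rational(1, 3), Mul(Rational(-1, 6), Mul(5, O))) = Add(Rational(1, 3), Mul(Rational(-5, 6), O)))
t = Rational(17172, 1561) (t = Add(Pow(Add(967, 594), -1), Mul(-1, -11)) = Add(Pow(1561, -1), 11) = Add(Rational(1, 1561), 11) = Rational(17172, 1561) ≈ 11.001)
Function('W')(G) = Rational(17172, 1561)
k = Rational(6, 18982297) (k = Pow(Add(3165220, Add(Rational(1, 3), Mul(Rational(-5, 6), 1805))), -1) = Pow(Add(3165220, Add(Rational(1, 3), Rational(-9025, 6))), -1) = Pow(Add(3165220, Rational(-9023, 6)), -1) = Pow(Rational(18982297, 6), -1) = Rational(6, 18982297) ≈ 3.1608e-7)
Add(k, Mul(-1, Function('W')(Function('V')(34)))) = Add(Rational(6, 18982297), Mul(-1, Rational(17172, 1561))) = Add(Rational(6, 18982297), Rational(-17172, 1561)) = Rational(-325963994718, 29631365617)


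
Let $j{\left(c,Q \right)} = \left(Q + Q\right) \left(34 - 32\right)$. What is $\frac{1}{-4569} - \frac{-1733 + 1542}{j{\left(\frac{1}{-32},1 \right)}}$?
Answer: $\frac{872675}{18276} \approx 47.75$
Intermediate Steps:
$j{\left(c,Q \right)} = 4 Q$ ($j{\left(c,Q \right)} = 2 Q 2 = 4 Q$)
$\frac{1}{-4569} - \frac{-1733 + 1542}{j{\left(\frac{1}{-32},1 \right)}} = \frac{1}{-4569} - \frac{-1733 + 1542}{4 \cdot 1} = - \frac{1}{4569} - - \frac{191}{4} = - \frac{1}{4569} + \frac{191}{4} = \frac{872675}{18276}$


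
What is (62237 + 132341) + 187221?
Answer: 381799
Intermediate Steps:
(62237 + 132341) + 187221 = 194578 + 187221 = 381799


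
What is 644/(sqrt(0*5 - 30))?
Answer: -322*I*sqrt(30)/15 ≈ -117.58*I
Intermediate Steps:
644/(sqrt(0*5 - 30)) = 644/(sqrt(0 - 30)) = 644/(sqrt(-30)) = 644/((I*sqrt(30))) = 644*(-I*sqrt(30)/30) = -322*I*sqrt(30)/15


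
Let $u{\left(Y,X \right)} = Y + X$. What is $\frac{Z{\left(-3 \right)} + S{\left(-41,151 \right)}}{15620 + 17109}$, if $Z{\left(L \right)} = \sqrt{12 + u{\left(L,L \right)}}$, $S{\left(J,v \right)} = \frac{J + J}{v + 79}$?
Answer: $- \frac{41}{3763835} + \frac{\sqrt{6}}{32729} \approx 6.3948 \cdot 10^{-5}$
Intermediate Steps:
$S{\left(J,v \right)} = \frac{2 J}{79 + v}$
$u{\left(Y,X \right)} = X + Y$
$Z{\left(L \right)} = \sqrt{12 + 2 L}$ ($Z{\left(L \right)} = \sqrt{12 + \left(L + L\right)} = \sqrt{12 + 2 L}$)
$\frac{Z{\left(-3 \right)} + S{\left(-41,151 \right)}}{15620 + 17109} = \frac{\sqrt{12 + 2 \left(-3\right)} + 2 \left(-41\right) \frac{1}{79 + 151}}{15620 + 17109} = \frac{\sqrt{12 - 6} + 2 \left(-41\right) \frac{1}{230}}{32729} = \left(\sqrt{6} + 2 \left(-41\right) \frac{1}{230}\right) \frac{1}{32729} = \left(\sqrt{6} - \frac{41}{115}\right) \frac{1}{32729} = \left(- \frac{41}{115} + \sqrt{6}\right) \frac{1}{32729} = - \frac{41}{3763835} + \frac{\sqrt{6}}{32729}$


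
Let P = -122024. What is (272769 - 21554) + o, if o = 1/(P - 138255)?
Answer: 65385988984/260279 ≈ 2.5122e+5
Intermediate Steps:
o = -1/260279 (o = 1/(-122024 - 138255) = 1/(-260279) = -1/260279 ≈ -3.8420e-6)
(272769 - 21554) + o = (272769 - 21554) - 1/260279 = 251215 - 1/260279 = 65385988984/260279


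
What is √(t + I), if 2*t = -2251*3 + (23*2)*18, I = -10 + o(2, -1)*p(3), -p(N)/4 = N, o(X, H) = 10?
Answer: I*√12370/2 ≈ 55.61*I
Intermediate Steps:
p(N) = -4*N
I = -130 (I = -10 + 10*(-4*3) = -10 + 10*(-12) = -10 - 120 = -130)
t = -5925/2 (t = (-2251*3 + (23*2)*18)/2 = (-6753 + 46*18)/2 = (-6753 + 828)/2 = (½)*(-5925) = -5925/2 ≈ -2962.5)
√(t + I) = √(-5925/2 - 130) = √(-6185/2) = I*√12370/2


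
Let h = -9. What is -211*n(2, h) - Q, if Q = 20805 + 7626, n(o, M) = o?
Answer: -28853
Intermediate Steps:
Q = 28431
-211*n(2, h) - Q = -211*2 - 1*28431 = -422 - 28431 = -28853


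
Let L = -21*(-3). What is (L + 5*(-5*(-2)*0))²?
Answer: 3969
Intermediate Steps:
L = 63
(L + 5*(-5*(-2)*0))² = (63 + 5*(-5*(-2)*0))² = (63 + 5*(10*0))² = (63 + 5*0)² = (63 + 0)² = 63² = 3969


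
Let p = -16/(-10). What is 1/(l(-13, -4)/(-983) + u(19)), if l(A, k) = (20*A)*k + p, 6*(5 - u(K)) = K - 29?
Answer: 14745/82676 ≈ 0.17835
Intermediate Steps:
p = 8/5 (p = -16*(-1/10) = 8/5 ≈ 1.6000)
u(K) = 59/6 - K/6 (u(K) = 5 - (K - 29)/6 = 5 - (-29 + K)/6 = 5 + (29/6 - K/6) = 59/6 - K/6)
l(A, k) = 8/5 + 20*A*k (l(A, k) = (20*A)*k + 8/5 = 20*A*k + 8/5 = 8/5 + 20*A*k)
1/(l(-13, -4)/(-983) + u(19)) = 1/((8/5 + 20*(-13)*(-4))/(-983) + (59/6 - 1/6*19)) = 1/((8/5 + 1040)*(-1/983) + (59/6 - 19/6)) = 1/((5208/5)*(-1/983) + 20/3) = 1/(-5208/4915 + 20/3) = 1/(82676/14745) = 14745/82676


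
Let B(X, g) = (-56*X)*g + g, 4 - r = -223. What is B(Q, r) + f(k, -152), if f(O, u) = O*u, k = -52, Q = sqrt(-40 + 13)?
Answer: 8131 - 38136*I*sqrt(3) ≈ 8131.0 - 66054.0*I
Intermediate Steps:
r = 227 (r = 4 - 1*(-223) = 4 + 223 = 227)
Q = 3*I*sqrt(3) (Q = sqrt(-27) = 3*I*sqrt(3) ≈ 5.1962*I)
B(X, g) = g - 56*X*g (B(X, g) = -56*X*g + g = g - 56*X*g)
B(Q, r) + f(k, -152) = 227*(1 - 168*I*sqrt(3)) - 52*(-152) = 227*(1 - 168*I*sqrt(3)) + 7904 = (227 - 38136*I*sqrt(3)) + 7904 = 8131 - 38136*I*sqrt(3)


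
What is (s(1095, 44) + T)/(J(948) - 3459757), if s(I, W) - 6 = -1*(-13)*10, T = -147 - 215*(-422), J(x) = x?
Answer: -90719/3458809 ≈ -0.026228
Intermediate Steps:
T = 90583 (T = -147 + 90730 = 90583)
s(I, W) = 136 (s(I, W) = 6 - 1*(-13)*10 = 6 + 13*10 = 6 + 130 = 136)
(s(1095, 44) + T)/(J(948) - 3459757) = (136 + 90583)/(948 - 3459757) = 90719/(-3458809) = 90719*(-1/3458809) = -90719/3458809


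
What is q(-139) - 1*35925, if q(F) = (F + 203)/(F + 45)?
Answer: -1688507/47 ≈ -35926.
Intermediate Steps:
q(F) = (203 + F)/(45 + F)
q(-139) - 1*35925 = (203 - 139)/(45 - 139) - 1*35925 = 64/(-94) - 35925 = -1/94*64 - 35925 = -32/47 - 35925 = -1688507/47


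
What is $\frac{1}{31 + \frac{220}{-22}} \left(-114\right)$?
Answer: $- \frac{38}{7} \approx -5.4286$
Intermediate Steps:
$\frac{1}{31 + \frac{220}{-22}} \left(-114\right) = \frac{1}{31 + 220 \left(- \frac{1}{22}\right)} \left(-114\right) = \frac{1}{31 - 10} \left(-114\right) = \frac{1}{21} \left(-114\right) = - \frac{38}{7}$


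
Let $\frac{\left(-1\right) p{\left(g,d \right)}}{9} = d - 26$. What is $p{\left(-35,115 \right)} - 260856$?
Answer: $-261657$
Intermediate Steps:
$p{\left(g,d \right)} = 234 - 9 d$ ($p{\left(g,d \right)} = - 9 \left(d - 26\right) = - 9 \left(-26 + d\right) = 234 - 9 d$)
$p{\left(-35,115 \right)} - 260856 = \left(234 - 1035\right) - 260856 = -801 - 260856 = -261657$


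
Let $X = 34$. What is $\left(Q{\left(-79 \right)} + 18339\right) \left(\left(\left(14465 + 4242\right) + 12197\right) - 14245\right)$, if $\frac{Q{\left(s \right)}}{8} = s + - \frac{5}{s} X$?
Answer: $\frac{23326148367}{79} \approx 2.9527 \cdot 10^{8}$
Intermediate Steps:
$Q{\left(s \right)} = - \frac{1360}{s} + 8 s$ ($Q{\left(s \right)} = 8 \left(s + - \frac{5}{s} 34\right) = 8 \left(s - \frac{170}{s}\right) = - \frac{1360}{s} + 8 s$)
$\left(Q{\left(-79 \right)} + 18339\right) \left(\left(\left(14465 + 4242\right) + 12197\right) - 14245\right) = \left(\left(- \frac{1360}{-79} + 8 \left(-79\right)\right) + 18339\right) \left(\left(\left(14465 + 4242\right) + 12197\right) - 14245\right) = \left(\left(\left(-1360\right) \left(- \frac{1}{79}\right) - 632\right) + 18339\right) \left(\left(18707 + 12197\right) - 14245\right) = \left(\left(\frac{1360}{79} - 632\right) + 18339\right) \left(30904 - 14245\right) = \left(- \frac{48568}{79} + 18339\right) 16659 = \frac{1400213}{79} \cdot 16659 = \frac{23326148367}{79}$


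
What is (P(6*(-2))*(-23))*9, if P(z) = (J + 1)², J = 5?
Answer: -7452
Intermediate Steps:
P(z) = 36 (P(z) = (5 + 1)² = 6² = 36)
(P(6*(-2))*(-23))*9 = (36*(-23))*9 = -828*9 = -7452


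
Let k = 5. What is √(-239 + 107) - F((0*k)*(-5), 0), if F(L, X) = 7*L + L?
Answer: 2*I*√33 ≈ 11.489*I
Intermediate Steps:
F(L, X) = 8*L
√(-239 + 107) - F((0*k)*(-5), 0) = √(-239 + 107) - 8*(0*5)*(-5) = √(-132) - 8*0*(-5) = 2*I*√33 - 8*0 = 2*I*√33 - 1*0 = 2*I*√33 + 0 = 2*I*√33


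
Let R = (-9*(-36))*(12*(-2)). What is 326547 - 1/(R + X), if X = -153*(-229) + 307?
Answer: 9002247695/27568 ≈ 3.2655e+5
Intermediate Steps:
R = -7776 (R = 324*(-24) = -7776)
X = 35344 (X = 35037 + 307 = 35344)
326547 - 1/(R + X) = 326547 - 1/(-7776 + 35344) = 326547 - 1/27568 = 9002247695/27568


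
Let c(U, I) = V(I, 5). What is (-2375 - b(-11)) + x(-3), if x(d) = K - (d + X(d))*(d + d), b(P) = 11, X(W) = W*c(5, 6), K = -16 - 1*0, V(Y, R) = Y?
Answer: -2528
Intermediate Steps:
c(U, I) = I
K = -16 (K = -16 + 0 = -16)
X(W) = 6*W (X(W) = W*6 = 6*W)
x(d) = -16 - 14*d**2 (x(d) = -16 - (d + 6*d)*(d + d) = -16 - 7*d*2*d = -16 - 14*d**2)
(-2375 - b(-11)) + x(-3) = (-2375 - 1*11) + (-16 - 14*(-3)**2) = (-2375 - 11) + (-16 - 14*9) = -2386 + (-16 - 126) = -2386 - 142 = -2528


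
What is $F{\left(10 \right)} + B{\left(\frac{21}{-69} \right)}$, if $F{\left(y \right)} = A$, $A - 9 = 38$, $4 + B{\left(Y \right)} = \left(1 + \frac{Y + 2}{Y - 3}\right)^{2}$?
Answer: $\frac{249737}{5776} \approx 43.237$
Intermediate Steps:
$B{\left(Y \right)} = -4 + \left(1 + \frac{2 + Y}{-3 + Y}\right)^{2}$ ($B{\left(Y \right)} = -4 + \left(1 + \frac{Y + 2}{Y - 3}\right)^{2} = -4 + \left(1 + \frac{2 + Y}{-3 + Y}\right)^{2}$)
$A = 47$ ($A = 9 + 38 = 47$)
$F{\left(y \right)} = 47$
$F{\left(10 \right)} + B{\left(\frac{21}{-69} \right)} = 47 + \frac{5 \left(-7 + 4 \frac{21}{-69}\right)}{9 + \left(\frac{21}{-69}\right)^{2} - 6 \frac{21}{-69}} = 47 + \frac{5 \left(-7 + 4 \cdot 21 \left(- \frac{1}{69}\right)\right)}{9 + \left(21 \left(- \frac{1}{69}\right)\right)^{2} - 6 \cdot 21 \left(- \frac{1}{69}\right)} = 47 + \frac{5 \left(-7 + 4 \left(- \frac{7}{23}\right)\right)}{9 + \left(- \frac{7}{23}\right)^{2} - - \frac{42}{23}} = 47 + \frac{5 \left(-7 - \frac{28}{23}\right)}{9 + \frac{49}{529} + \frac{42}{23}} = 47 + 5 \frac{1}{\frac{5776}{529}} \left(- \frac{189}{23}\right) = 47 + 5 \cdot \frac{529}{5776} \left(- \frac{189}{23}\right) = 47 - \frac{21735}{5776} = \frac{249737}{5776}$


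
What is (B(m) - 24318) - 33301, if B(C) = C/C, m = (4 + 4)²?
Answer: -57618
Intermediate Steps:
m = 64 (m = 8² = 64)
B(C) = 1
(B(m) - 24318) - 33301 = (1 - 24318) - 33301 = -24317 - 33301 = -57618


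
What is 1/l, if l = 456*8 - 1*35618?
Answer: -1/31970 ≈ -3.1279e-5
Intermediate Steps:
l = -31970 (l = 3648 - 35618 = -31970)
1/l = 1/(-31970) = -1/31970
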